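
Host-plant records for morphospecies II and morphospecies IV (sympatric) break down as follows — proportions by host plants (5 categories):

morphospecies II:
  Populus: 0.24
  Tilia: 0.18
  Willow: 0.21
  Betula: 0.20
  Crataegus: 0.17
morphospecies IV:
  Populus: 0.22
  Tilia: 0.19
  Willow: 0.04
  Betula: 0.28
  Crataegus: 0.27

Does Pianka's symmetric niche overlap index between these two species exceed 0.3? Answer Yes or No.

Σ p₁ᵢp₂ᵢ = 0.0528 + 0.0342 + 0.0084 + 0.0560 + 0.0459 = 0.1973
Σp_1ᵢ² = 0.24² + 0.18² + 0.21² + 0.20² + 0.17² = 0.0576 + 0.0324 + 0.0441 + 0.0400 + 0.0289 = 0.2030
Σp_2ᵢ² = 0.22² + 0.19² + 0.04² + 0.28² + 0.27² = 0.0484 + 0.0361 + 0.0016 + 0.0784 + 0.0729 = 0.2374
O = 0.1973 / √(0.2030 × 0.2374) = 0.1973 / 0.21953 = 0.8987
O = 0.8987 > 0.3 → Yes.

Yes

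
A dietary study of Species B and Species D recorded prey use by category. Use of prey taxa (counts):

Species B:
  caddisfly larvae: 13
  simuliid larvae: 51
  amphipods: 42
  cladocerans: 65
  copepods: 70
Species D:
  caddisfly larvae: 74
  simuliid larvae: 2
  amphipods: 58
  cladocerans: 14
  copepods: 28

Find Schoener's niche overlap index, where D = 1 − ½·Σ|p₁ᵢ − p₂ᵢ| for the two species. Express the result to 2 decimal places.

0.48

Proportions for Species B (n=241): 13/241=0.0539, 51/241=0.2116, 42/241=0.1743, 65/241=0.2697, 70/241=0.2905
Proportions for Species D (n=176): 74/176=0.4205, 2/176=0.0114, 58/176=0.3295, 14/176=0.0795, 28/176=0.1591
Σ|p₁ᵢ − p₂ᵢ| = 0.3666 + 0.2002 + 0.1552 + 0.1902 + 0.1314 = 1.0436
D = 1 − ½ × 1.0436 = 1 − 0.52180 = 0.47820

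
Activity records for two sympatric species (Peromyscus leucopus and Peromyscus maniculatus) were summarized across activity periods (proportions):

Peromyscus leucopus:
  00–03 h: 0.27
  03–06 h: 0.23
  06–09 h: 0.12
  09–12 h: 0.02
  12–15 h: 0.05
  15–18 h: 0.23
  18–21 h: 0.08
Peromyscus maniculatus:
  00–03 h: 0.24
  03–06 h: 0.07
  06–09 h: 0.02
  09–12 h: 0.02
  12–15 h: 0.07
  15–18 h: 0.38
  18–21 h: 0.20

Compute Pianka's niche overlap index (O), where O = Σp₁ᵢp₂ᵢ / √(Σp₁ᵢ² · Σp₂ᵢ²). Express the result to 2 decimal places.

Σ p₁ᵢp₂ᵢ = 0.0648 + 0.0161 + 0.0024 + 0.0004 + 0.0035 + 0.0874 + 0.0160 = 0.1906
Σp_1ᵢ² = 0.27² + 0.23² + 0.12² + 0.02² + 0.05² + 0.23² + 0.08² = 0.0729 + 0.0529 + 0.0144 + 0.0004 + 0.0025 + 0.0529 + 0.0064 = 0.2024
Σp_2ᵢ² = 0.24² + 0.07² + 0.02² + 0.02² + 0.07² + 0.38² + 0.20² = 0.0576 + 0.0049 + 0.0004 + 0.0004 + 0.0049 + 0.1444 + 0.0400 = 0.2526
O = 0.1906 / √(0.2024 × 0.2526) = 0.1906 / 0.22611 = 0.8430

0.84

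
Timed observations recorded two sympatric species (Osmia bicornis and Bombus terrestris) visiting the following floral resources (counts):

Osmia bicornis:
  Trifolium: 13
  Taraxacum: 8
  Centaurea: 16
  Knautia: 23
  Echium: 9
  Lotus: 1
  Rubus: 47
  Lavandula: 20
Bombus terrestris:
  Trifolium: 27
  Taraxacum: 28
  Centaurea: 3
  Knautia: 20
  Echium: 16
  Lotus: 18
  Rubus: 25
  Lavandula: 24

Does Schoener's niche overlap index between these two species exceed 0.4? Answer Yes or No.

Yes

Proportions for Osmia bicornis (n=137): 13/137=0.0949, 8/137=0.0584, 16/137=0.1168, 23/137=0.1679, 9/137=0.0657, 1/137=0.0073, 47/137=0.3431, 20/137=0.1460
Proportions for Bombus terrestris (n=161): 27/161=0.1677, 28/161=0.1739, 3/161=0.0186, 20/161=0.1242, 16/161=0.0994, 18/161=0.1118, 25/161=0.1553, 24/161=0.1491
Σ|p₁ᵢ − p₂ᵢ| = 0.0728 + 0.1155 + 0.0982 + 0.0437 + 0.0337 + 0.1045 + 0.1878 + 0.0031 = 0.6593
D = 1 − ½ × 0.6593 = 1 − 0.32965 = 0.67035
D = 0.67035 > 0.4 → Yes.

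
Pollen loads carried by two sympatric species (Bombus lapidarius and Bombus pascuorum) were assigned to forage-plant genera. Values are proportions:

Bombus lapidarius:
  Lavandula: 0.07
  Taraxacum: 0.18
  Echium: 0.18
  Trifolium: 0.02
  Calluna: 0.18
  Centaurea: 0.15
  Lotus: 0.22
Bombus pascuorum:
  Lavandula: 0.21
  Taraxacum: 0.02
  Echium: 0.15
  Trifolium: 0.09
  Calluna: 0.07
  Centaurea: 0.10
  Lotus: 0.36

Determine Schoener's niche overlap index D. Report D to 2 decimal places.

Σ|p₁ᵢ − p₂ᵢ| = 0.14 + 0.16 + 0.03 + 0.07 + 0.11 + 0.05 + 0.14 = 0.70
D = 1 − ½ × 0.70 = 1 − 0.350 = 0.6500

0.65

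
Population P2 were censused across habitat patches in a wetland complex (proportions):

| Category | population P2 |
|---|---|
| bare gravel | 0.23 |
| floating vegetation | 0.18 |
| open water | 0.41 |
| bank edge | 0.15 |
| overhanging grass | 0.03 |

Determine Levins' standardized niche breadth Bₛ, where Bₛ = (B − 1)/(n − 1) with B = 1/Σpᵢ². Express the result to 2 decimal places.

Σpᵢ² = 0.23² + 0.18² + 0.41² + 0.15² + 0.03² = 0.0529 + 0.0324 + 0.1681 + 0.0225 + 0.0009 = 0.2768
B = 1 / 0.2768 = 3.6127
Bₛ = (B − 1)/(n − 1) = (3.6127 − 1)/(5 − 1) = 2.6127/4 = 0.6532

0.65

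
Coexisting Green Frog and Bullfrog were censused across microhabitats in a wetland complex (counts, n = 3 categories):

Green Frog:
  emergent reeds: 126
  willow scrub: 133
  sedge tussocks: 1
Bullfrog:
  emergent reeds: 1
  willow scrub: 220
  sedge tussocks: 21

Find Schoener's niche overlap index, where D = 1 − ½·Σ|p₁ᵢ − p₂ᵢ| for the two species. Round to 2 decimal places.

Proportions for Green Frog (n=260): 126/260=0.4846, 133/260=0.5115, 1/260=0.0038
Proportions for Bullfrog (n=242): 1/242=0.0041, 220/242=0.9091, 21/242=0.0868
Σ|p₁ᵢ − p₂ᵢ| = 0.4805 + 0.3976 + 0.0830 = 0.9611
D = 1 − ½ × 0.9611 = 1 − 0.48055 = 0.51945

0.52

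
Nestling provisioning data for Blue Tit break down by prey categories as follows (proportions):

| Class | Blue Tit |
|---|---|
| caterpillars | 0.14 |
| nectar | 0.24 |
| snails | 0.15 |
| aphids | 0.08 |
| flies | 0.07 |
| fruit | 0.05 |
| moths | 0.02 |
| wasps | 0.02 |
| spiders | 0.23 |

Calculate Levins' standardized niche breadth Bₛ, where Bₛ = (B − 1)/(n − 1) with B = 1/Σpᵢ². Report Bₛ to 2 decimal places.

0.62

Σpᵢ² = 0.14² + 0.24² + 0.15² + 0.08² + 0.07² + 0.05² + 0.02² + 0.02² + 0.23² = 0.0196 + 0.0576 + 0.0225 + 0.0064 + 0.0049 + 0.0025 + 0.0004 + 0.0004 + 0.0529 = 0.1672
B = 1 / 0.1672 = 5.9809
Bₛ = (B − 1)/(n − 1) = (5.9809 − 1)/(9 − 1) = 4.9809/8 = 0.6226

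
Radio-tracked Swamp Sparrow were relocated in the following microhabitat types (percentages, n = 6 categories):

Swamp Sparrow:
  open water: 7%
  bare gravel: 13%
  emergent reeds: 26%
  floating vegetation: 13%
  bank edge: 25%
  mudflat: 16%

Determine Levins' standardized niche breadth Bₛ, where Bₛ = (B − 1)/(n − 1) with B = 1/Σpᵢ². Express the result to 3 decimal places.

0.829

Convert percentages to proportions (divide by 100).
Σpᵢ² = 0.07² + 0.13² + 0.26² + 0.13² + 0.25² + 0.16² = 0.0049 + 0.0169 + 0.0676 + 0.0169 + 0.0625 + 0.0256 = 0.1944
B = 1 / 0.1944 = 5.14403
Bₛ = (B − 1)/(n − 1) = (5.14403 − 1)/(6 − 1) = 4.14403/5 = 0.82881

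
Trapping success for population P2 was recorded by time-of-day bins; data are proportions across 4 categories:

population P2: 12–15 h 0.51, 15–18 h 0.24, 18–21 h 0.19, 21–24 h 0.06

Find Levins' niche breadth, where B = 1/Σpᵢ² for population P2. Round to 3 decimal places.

2.798

Σpᵢ² = 0.51² + 0.24² + 0.19² + 0.06² = 0.2601 + 0.0576 + 0.0361 + 0.0036 = 0.3574
B = 1 / 0.3574 = 2.79799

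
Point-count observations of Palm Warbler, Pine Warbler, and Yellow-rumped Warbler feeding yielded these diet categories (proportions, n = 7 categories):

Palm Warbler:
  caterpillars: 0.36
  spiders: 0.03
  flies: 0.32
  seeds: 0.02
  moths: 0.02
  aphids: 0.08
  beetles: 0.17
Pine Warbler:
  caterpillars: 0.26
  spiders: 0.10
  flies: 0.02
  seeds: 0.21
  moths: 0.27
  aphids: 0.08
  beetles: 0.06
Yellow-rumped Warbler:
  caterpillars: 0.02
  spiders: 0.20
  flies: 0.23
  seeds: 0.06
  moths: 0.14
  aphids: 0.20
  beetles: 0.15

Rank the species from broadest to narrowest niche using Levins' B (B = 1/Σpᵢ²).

Σp_Palmᵢ² = 0.36² + 0.03² + 0.32² + 0.02² + 0.02² + 0.08² + 0.17² = 0.1296 + 0.0009 + 0.1024 + 0.0004 + 0.0004 + 0.0064 + 0.0289 = 0.2690
B_Palm = 1 / 0.2690 = 3.7175
Σp_Pineᵢ² = 0.26² + 0.10² + 0.02² + 0.21² + 0.27² + 0.08² + 0.06² = 0.0676 + 0.0100 + 0.0004 + 0.0441 + 0.0729 + 0.0064 + 0.0036 = 0.2050
B_Pine = 1 / 0.2050 = 4.8780
Σp_Yellᵢ² = 0.02² + 0.20² + 0.23² + 0.06² + 0.14² + 0.20² + 0.15² = 0.0004 + 0.0400 + 0.0529 + 0.0036 + 0.0196 + 0.0400 + 0.0225 = 0.1790
B_Yell = 1 / 0.1790 = 5.5866
Ranking by B (broadest → narrowest): Yellow-rumped Warbler (5.59) > Pine Warbler (4.88) > Palm Warbler (3.72)

Yellow-rumped Warbler > Pine Warbler > Palm Warbler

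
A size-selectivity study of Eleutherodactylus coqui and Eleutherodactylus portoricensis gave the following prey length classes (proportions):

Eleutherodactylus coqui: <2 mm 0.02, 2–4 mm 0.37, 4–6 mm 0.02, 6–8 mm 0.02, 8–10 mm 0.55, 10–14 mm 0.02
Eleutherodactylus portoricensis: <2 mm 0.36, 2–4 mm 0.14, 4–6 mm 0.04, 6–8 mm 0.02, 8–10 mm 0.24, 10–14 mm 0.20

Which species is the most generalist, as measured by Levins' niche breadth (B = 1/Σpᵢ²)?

Eleutherodactylus portoricensis

Σp_coquᵢ² = 0.02² + 0.37² + 0.02² + 0.02² + 0.55² + 0.02² = 0.0004 + 0.1369 + 0.0004 + 0.0004 + 0.3025 + 0.0004 = 0.4410
B_coqu = 1 / 0.4410 = 2.2676
Σp_portᵢ² = 0.36² + 0.14² + 0.04² + 0.02² + 0.24² + 0.20² = 0.1296 + 0.0196 + 0.0016 + 0.0004 + 0.0576 + 0.0400 = 0.2488
B_port = 1 / 0.2488 = 4.0193
Highest B → broadest niche (most generalist): Eleutherodactylus portoricensis (B = 4.02).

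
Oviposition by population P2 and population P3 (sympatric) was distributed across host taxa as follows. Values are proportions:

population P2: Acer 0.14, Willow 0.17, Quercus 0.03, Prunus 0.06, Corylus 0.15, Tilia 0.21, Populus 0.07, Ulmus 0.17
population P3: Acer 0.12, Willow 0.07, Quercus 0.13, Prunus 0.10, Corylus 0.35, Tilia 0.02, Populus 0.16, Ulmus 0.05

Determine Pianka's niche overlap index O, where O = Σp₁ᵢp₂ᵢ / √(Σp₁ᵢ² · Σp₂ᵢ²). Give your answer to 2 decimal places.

Σ p₁ᵢp₂ᵢ = 0.0168 + 0.0119 + 0.0039 + 0.0060 + 0.0525 + 0.0042 + 0.0112 + 0.0085 = 0.1150
Σp_1ᵢ² = 0.14² + 0.17² + 0.03² + 0.06² + 0.15² + 0.21² + 0.07² + 0.17² = 0.0196 + 0.0289 + 0.0009 + 0.0036 + 0.0225 + 0.0441 + 0.0049 + 0.0289 = 0.1534
Σp_2ᵢ² = 0.12² + 0.07² + 0.13² + 0.10² + 0.35² + 0.02² + 0.16² + 0.05² = 0.0144 + 0.0049 + 0.0169 + 0.0100 + 0.1225 + 0.0004 + 0.0256 + 0.0025 = 0.1972
O = 0.1150 / √(0.1534 × 0.1972) = 0.1150 / 0.17393 = 0.6612

0.66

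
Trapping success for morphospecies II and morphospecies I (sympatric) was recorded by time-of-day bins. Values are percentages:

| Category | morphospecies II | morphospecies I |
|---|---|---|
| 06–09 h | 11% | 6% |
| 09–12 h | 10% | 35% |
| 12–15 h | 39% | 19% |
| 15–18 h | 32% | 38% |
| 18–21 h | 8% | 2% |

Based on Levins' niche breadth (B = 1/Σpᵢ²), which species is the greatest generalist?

morphospecies II

Convert percentages to proportions (divide by 100).
Σp_IIᵢ² = 0.11² + 0.10² + 0.39² + 0.32² + 0.08² = 0.0121 + 0.0100 + 0.1521 + 0.1024 + 0.0064 = 0.2830
B_II = 1 / 0.2830 = 3.5336
Σp_Iᵢ² = 0.06² + 0.35² + 0.19² + 0.38² + 0.02² = 0.0036 + 0.1225 + 0.0361 + 0.1444 + 0.0004 = 0.3070
B_I = 1 / 0.3070 = 3.2573
Highest B → broadest niche (most generalist): morphospecies II (B = 3.53).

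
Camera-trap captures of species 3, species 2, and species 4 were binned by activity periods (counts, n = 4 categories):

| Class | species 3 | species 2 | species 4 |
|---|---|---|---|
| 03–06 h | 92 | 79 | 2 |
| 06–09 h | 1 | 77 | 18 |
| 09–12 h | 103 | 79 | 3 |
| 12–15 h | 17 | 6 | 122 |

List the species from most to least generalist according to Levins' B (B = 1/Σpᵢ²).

Proportions for species 3 (n=213): 92/213=0.4319, 1/213=0.0047, 103/213=0.4836, 17/213=0.0798
Proportions for species 2 (n=241): 79/241=0.3278, 77/241=0.3195, 79/241=0.3278, 6/241=0.0249
Proportions for species 4 (n=145): 2/145=0.0138, 18/145=0.1241, 3/145=0.0207, 122/145=0.8414
Σp_3ᵢ² = 0.4319² + 0.0047² + 0.4836² + 0.0798² = 0.186538 + 0.000022 + 0.233869 + 0.006368 = 0.426797
B_3 = 1 / 0.426797 = 2.3430
Σp_2ᵢ² = 0.3278² + 0.3195² + 0.3278² + 0.0249² = 0.107453 + 0.102080 + 0.107453 + 0.000620 = 0.317606
B_2 = 1 / 0.317606 = 3.1486
Σp_4ᵢ² = 0.0138² + 0.1241² + 0.0207² + 0.8414² = 0.000190 + 0.015401 + 0.000428 + 0.707954 = 0.723973
B_4 = 1 / 0.723973 = 1.3813
Ranking by B (broadest → narrowest): species 2 (3.15) > species 3 (2.34) > species 4 (1.38)

species 2 > species 3 > species 4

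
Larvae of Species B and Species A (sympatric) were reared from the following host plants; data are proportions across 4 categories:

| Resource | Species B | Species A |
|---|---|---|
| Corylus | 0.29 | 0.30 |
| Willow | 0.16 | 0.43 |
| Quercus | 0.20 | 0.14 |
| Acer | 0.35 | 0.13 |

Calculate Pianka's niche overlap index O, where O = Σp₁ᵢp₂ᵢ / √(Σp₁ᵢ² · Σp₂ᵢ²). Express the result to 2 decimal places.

0.79

Σ p₁ᵢp₂ᵢ = 0.0870 + 0.0688 + 0.0280 + 0.0455 = 0.2293
Σp_1ᵢ² = 0.29² + 0.16² + 0.20² + 0.35² = 0.0841 + 0.0256 + 0.0400 + 0.1225 = 0.2722
Σp_2ᵢ² = 0.30² + 0.43² + 0.14² + 0.13² = 0.0900 + 0.1849 + 0.0196 + 0.0169 = 0.3114
O = 0.2293 / √(0.2722 × 0.3114) = 0.2293 / 0.29114 = 0.7876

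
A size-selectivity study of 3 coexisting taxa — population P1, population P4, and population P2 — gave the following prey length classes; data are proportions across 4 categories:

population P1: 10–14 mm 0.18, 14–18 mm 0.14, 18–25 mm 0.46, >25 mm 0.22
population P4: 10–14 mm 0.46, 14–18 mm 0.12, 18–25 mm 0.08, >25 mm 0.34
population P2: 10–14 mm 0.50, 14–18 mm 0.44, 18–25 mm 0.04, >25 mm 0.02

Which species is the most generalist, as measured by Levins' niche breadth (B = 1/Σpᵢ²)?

population P1

Σp_P1ᵢ² = 0.18² + 0.14² + 0.46² + 0.22² = 0.0324 + 0.0196 + 0.2116 + 0.0484 = 0.3120
B_P1 = 1 / 0.3120 = 3.2051
Σp_P4ᵢ² = 0.46² + 0.12² + 0.08² + 0.34² = 0.2116 + 0.0144 + 0.0064 + 0.1156 = 0.3480
B_P4 = 1 / 0.3480 = 2.8736
Σp_P2ᵢ² = 0.50² + 0.44² + 0.04² + 0.02² = 0.2500 + 0.1936 + 0.0016 + 0.0004 = 0.4456
B_P2 = 1 / 0.4456 = 2.2442
Highest B → broadest niche (most generalist): population P1 (B = 3.21).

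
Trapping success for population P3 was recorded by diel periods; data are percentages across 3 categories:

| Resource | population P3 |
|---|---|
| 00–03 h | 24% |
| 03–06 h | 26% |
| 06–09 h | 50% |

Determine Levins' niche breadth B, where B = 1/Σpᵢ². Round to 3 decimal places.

2.665

Convert percentages to proportions (divide by 100).
Σpᵢ² = 0.24² + 0.26² + 0.50² = 0.0576 + 0.0676 + 0.2500 = 0.3752
B = 1 / 0.3752 = 2.66525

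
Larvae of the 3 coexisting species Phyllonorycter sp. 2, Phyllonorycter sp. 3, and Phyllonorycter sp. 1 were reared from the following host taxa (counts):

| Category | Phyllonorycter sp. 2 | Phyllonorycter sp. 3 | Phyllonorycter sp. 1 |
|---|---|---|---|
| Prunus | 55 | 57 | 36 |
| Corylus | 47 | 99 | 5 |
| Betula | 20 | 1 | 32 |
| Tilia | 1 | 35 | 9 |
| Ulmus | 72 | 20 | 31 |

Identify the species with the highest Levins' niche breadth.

Proportions for Phyllonorycter sp. 2 (n=195): 55/195=0.2821, 47/195=0.2410, 20/195=0.1026, 1/195=0.0051, 72/195=0.3692
Proportions for Phyllonorycter sp. 3 (n=212): 57/212=0.2689, 99/212=0.4670, 1/212=0.0047, 35/212=0.1651, 20/212=0.0943
Proportions for Phyllonorycter sp. 1 (n=113): 36/113=0.3186, 5/113=0.0442, 32/113=0.2832, 9/113=0.0796, 31/113=0.2743
Σp_2ᵢ² = 0.2821² + 0.2410² + 0.1026² + 0.0051² + 0.3692² = 0.079580 + 0.058081 + 0.010527 + 0.000026 + 0.136309 = 0.284523
B_2 = 1 / 0.284523 = 3.5147
Σp_3ᵢ² = 0.2689² + 0.4670² + 0.0047² + 0.1651² + 0.0943² = 0.072307 + 0.218089 + 0.000022 + 0.027258 + 0.008892 = 0.326568
B_3 = 1 / 0.326568 = 3.0621
Σp_1ᵢ² = 0.3186² + 0.0442² + 0.2832² + 0.0796² + 0.2743² = 0.101506 + 0.001954 + 0.080202 + 0.006336 + 0.075240 = 0.265238
B_1 = 1 / 0.265238 = 3.7702
Highest B → broadest niche (most generalist): Phyllonorycter sp. 1 (B = 3.77).

Phyllonorycter sp. 1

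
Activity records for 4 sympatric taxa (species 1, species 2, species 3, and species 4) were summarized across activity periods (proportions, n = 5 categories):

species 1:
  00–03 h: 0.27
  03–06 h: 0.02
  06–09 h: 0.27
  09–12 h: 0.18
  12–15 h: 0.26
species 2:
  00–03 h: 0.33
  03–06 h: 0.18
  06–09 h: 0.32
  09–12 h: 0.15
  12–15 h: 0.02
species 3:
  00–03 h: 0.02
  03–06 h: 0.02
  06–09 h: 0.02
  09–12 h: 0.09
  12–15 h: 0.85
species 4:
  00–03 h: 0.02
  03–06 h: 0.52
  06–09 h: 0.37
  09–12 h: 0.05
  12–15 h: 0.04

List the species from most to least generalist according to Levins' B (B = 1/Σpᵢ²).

Σp_1ᵢ² = 0.27² + 0.02² + 0.27² + 0.18² + 0.26² = 0.0729 + 0.0004 + 0.0729 + 0.0324 + 0.0676 = 0.2462
B_1 = 1 / 0.2462 = 4.0617
Σp_2ᵢ² = 0.33² + 0.18² + 0.32² + 0.15² + 0.02² = 0.1089 + 0.0324 + 0.1024 + 0.0225 + 0.0004 = 0.2666
B_2 = 1 / 0.2666 = 3.7509
Σp_3ᵢ² = 0.02² + 0.02² + 0.02² + 0.09² + 0.85² = 0.0004 + 0.0004 + 0.0004 + 0.0081 + 0.7225 = 0.7318
B_3 = 1 / 0.7318 = 1.3665
Σp_4ᵢ² = 0.02² + 0.52² + 0.37² + 0.05² + 0.04² = 0.0004 + 0.2704 + 0.1369 + 0.0025 + 0.0016 = 0.4118
B_4 = 1 / 0.4118 = 2.4284
Ranking by B (broadest → narrowest): species 1 (4.06) > species 2 (3.75) > species 4 (2.43) > species 3 (1.37)

species 1 > species 2 > species 4 > species 3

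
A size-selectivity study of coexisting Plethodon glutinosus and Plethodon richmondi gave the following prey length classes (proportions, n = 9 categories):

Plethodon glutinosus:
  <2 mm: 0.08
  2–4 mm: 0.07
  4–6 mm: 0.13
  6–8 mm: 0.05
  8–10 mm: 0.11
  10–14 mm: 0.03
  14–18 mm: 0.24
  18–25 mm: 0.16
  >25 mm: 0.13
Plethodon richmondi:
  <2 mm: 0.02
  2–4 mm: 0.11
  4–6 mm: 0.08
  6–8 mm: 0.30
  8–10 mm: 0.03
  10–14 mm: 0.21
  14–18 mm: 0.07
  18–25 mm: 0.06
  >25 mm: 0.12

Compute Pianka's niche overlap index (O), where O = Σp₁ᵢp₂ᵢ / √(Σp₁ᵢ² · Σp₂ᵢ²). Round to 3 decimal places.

0.541

Σ p₁ᵢp₂ᵢ = 0.0016 + 0.0077 + 0.0104 + 0.0150 + 0.0033 + 0.0063 + 0.0168 + 0.0096 + 0.0156 = 0.0863
Σp_1ᵢ² = 0.08² + 0.07² + 0.13² + 0.05² + 0.11² + 0.03² + 0.24² + 0.16² + 0.13² = 0.0064 + 0.0049 + 0.0169 + 0.0025 + 0.0121 + 0.0009 + 0.0576 + 0.0256 + 0.0169 = 0.1438
Σp_2ᵢ² = 0.02² + 0.11² + 0.08² + 0.30² + 0.03² + 0.21² + 0.07² + 0.06² + 0.12² = 0.0004 + 0.0121 + 0.0064 + 0.0900 + 0.0009 + 0.0441 + 0.0049 + 0.0036 + 0.0144 = 0.1768
O = 0.0863 / √(0.1438 × 0.1768) = 0.0863 / 0.159449 = 0.54124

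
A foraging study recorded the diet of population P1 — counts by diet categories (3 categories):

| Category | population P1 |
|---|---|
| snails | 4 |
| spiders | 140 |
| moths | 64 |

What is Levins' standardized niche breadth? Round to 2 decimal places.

Proportions for population P1 (n=208): 4/208=0.0192, 140/208=0.6731, 64/208=0.3077
Σpᵢ² = 0.0192² + 0.6731² + 0.3077² = 0.000369 + 0.453064 + 0.094679 = 0.548112
B = 1 / 0.548112 = 1.8244
Bₛ = (B − 1)/(n − 1) = (1.8244 − 1)/(3 − 1) = 0.8244/2 = 0.4122

0.41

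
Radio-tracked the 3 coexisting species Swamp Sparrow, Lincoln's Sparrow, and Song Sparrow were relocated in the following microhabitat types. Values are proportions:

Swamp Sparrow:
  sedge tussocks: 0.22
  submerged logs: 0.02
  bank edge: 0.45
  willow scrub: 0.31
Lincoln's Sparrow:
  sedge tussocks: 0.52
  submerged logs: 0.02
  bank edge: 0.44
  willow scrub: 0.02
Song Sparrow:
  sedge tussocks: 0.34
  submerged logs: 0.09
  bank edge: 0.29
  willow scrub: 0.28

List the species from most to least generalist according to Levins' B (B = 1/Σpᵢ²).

Song Sparrow > Swamp Sparrow > Lincoln's Sparrow

Σp_Swamᵢ² = 0.22² + 0.02² + 0.45² + 0.31² = 0.0484 + 0.0004 + 0.2025 + 0.0961 = 0.3474
B_Swam = 1 / 0.3474 = 2.8785
Σp_Lincᵢ² = 0.52² + 0.02² + 0.44² + 0.02² = 0.2704 + 0.0004 + 0.1936 + 0.0004 = 0.4648
B_Linc = 1 / 0.4648 = 2.1515
Σp_Songᵢ² = 0.34² + 0.09² + 0.29² + 0.28² = 0.1156 + 0.0081 + 0.0841 + 0.0784 = 0.2862
B_Song = 1 / 0.2862 = 3.4941
Ranking by B (broadest → narrowest): Song Sparrow (3.49) > Swamp Sparrow (2.88) > Lincoln's Sparrow (2.15)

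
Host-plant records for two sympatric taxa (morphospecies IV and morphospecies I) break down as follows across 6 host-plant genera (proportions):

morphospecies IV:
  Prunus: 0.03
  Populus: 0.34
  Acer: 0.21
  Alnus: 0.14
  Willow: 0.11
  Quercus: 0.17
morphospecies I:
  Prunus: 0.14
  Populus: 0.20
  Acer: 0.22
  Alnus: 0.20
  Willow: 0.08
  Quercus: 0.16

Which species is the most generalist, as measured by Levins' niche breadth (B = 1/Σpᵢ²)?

Σp_IVᵢ² = 0.03² + 0.34² + 0.21² + 0.14² + 0.11² + 0.17² = 0.0009 + 0.1156 + 0.0441 + 0.0196 + 0.0121 + 0.0289 = 0.2212
B_IV = 1 / 0.2212 = 4.5208
Σp_Iᵢ² = 0.14² + 0.20² + 0.22² + 0.20² + 0.08² + 0.16² = 0.0196 + 0.0400 + 0.0484 + 0.0400 + 0.0064 + 0.0256 = 0.1800
B_I = 1 / 0.1800 = 5.5556
Highest B → broadest niche (most generalist): morphospecies I (B = 5.56).

morphospecies I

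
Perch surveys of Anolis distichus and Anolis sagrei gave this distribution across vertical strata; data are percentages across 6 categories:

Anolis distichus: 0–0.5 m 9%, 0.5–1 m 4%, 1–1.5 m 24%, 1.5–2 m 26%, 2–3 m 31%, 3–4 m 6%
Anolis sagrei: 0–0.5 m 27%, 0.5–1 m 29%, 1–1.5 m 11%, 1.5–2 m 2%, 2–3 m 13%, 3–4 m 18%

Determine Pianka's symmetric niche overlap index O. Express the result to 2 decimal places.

Convert percentages to proportions (divide by 100).
Σ p₁ᵢp₂ᵢ = 0.0243 + 0.0116 + 0.0264 + 0.0052 + 0.0403 + 0.0108 = 0.1186
Σp_1ᵢ² = 0.09² + 0.04² + 0.24² + 0.26² + 0.31² + 0.06² = 0.0081 + 0.0016 + 0.0576 + 0.0676 + 0.0961 + 0.0036 = 0.2346
Σp_2ᵢ² = 0.27² + 0.29² + 0.11² + 0.02² + 0.13² + 0.18² = 0.0729 + 0.0841 + 0.0121 + 0.0004 + 0.0169 + 0.0324 = 0.2188
O = 0.1186 / √(0.2346 × 0.2188) = 0.1186 / 0.22656 = 0.5235

0.52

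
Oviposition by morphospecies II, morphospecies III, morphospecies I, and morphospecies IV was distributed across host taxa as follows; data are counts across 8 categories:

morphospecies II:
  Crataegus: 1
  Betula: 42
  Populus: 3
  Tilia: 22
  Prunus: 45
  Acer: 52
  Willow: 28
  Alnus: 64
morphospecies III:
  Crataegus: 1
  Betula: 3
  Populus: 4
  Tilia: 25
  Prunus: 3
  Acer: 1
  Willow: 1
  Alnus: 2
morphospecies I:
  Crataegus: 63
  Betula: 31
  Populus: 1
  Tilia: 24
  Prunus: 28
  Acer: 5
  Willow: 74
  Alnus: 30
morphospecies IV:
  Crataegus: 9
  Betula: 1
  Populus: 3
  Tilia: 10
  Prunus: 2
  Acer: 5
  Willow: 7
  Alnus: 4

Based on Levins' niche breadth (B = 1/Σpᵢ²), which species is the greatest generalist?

Proportions for morphospecies II (n=257): 1/257=0.0039, 42/257=0.1634, 3/257=0.0117, 22/257=0.0856, 45/257=0.1751, 52/257=0.2023, 28/257=0.1089, 64/257=0.2490
Proportions for morphospecies III (n=40): 1/40=0.0250, 3/40=0.0750, 4/40=0.1000, 25/40=0.6250, 3/40=0.0750, 1/40=0.0250, 1/40=0.0250, 2/40=0.0500
Proportions for morphospecies I (n=256): 63/256=0.2461, 31/256=0.1211, 1/256=0.0039, 24/256=0.0938, 28/256=0.1094, 5/256=0.0195, 74/256=0.2891, 30/256=0.1172
Proportions for morphospecies IV (n=41): 9/41=0.2195, 1/41=0.0244, 3/41=0.0732, 10/41=0.2439, 2/41=0.0488, 5/41=0.1220, 7/41=0.1707, 4/41=0.0976
Σp_IIᵢ² = 0.0039² + 0.1634² + 0.0117² + 0.0856² + 0.1751² + 0.2023² + 0.1089² + 0.2490² = 0.000015 + 0.026700 + 0.000137 + 0.007327 + 0.030660 + 0.040925 + 0.011859 + 0.062001 = 0.179624
B_II = 1 / 0.179624 = 5.5672
Σp_IIIᵢ² = 0.0250² + 0.0750² + 0.1000² + 0.6250² + 0.0750² + 0.0250² + 0.0250² + 0.0500² = 0.000625 + 0.005625 + 0.010000 + 0.390625 + 0.005625 + 0.000625 + 0.000625 + 0.002500 = 0.416250
B_III = 1 / 0.416250 = 2.4024
Σp_Iᵢ² = 0.2461² + 0.1211² + 0.0039² + 0.0938² + 0.1094² + 0.0195² + 0.2891² + 0.1172² = 0.060565 + 0.014665 + 0.000015 + 0.008798 + 0.011968 + 0.000380 + 0.083579 + 0.013736 = 0.193706
B_I = 1 / 0.193706 = 5.1625
Σp_IVᵢ² = 0.2195² + 0.0244² + 0.0732² + 0.2439² + 0.0488² + 0.1220² + 0.1707² + 0.0976² = 0.048180 + 0.000595 + 0.005358 + 0.059487 + 0.002381 + 0.014884 + 0.029138 + 0.009526 = 0.169549
B_IV = 1 / 0.169549 = 5.8980
Highest B → broadest niche (most generalist): morphospecies IV (B = 5.90).

morphospecies IV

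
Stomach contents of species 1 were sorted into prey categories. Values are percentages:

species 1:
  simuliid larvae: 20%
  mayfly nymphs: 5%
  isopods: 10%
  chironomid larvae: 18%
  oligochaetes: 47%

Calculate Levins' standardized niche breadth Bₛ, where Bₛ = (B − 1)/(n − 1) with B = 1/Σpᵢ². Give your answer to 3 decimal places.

0.568

Convert percentages to proportions (divide by 100).
Σpᵢ² = 0.20² + 0.05² + 0.10² + 0.18² + 0.47² = 0.0400 + 0.0025 + 0.0100 + 0.0324 + 0.2209 = 0.3058
B = 1 / 0.3058 = 3.27011
Bₛ = (B − 1)/(n − 1) = (3.27011 − 1)/(5 − 1) = 2.27011/4 = 0.56753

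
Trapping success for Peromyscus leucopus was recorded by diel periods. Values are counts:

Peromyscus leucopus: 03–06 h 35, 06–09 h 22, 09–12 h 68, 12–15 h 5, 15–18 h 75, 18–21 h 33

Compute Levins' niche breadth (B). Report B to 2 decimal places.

Proportions for Peromyscus leucopus (n=238): 35/238=0.1471, 22/238=0.0924, 68/238=0.2857, 5/238=0.0210, 75/238=0.3151, 33/238=0.1387
Σpᵢ² = 0.1471² + 0.0924² + 0.2857² + 0.0210² + 0.3151² + 0.1387² = 0.021638 + 0.008538 + 0.081624 + 0.000441 + 0.099288 + 0.019238 = 0.230767
B = 1 / 0.230767 = 4.3334

4.33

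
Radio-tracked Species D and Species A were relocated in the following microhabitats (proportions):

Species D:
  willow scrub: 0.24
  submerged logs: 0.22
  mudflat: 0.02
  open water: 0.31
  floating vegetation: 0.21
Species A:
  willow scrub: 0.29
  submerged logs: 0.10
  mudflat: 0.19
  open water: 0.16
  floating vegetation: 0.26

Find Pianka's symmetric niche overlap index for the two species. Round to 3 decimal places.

Σ p₁ᵢp₂ᵢ = 0.0696 + 0.0220 + 0.0038 + 0.0496 + 0.0546 = 0.1996
Σp_1ᵢ² = 0.24² + 0.22² + 0.02² + 0.31² + 0.21² = 0.0576 + 0.0484 + 0.0004 + 0.0961 + 0.0441 = 0.2466
Σp_2ᵢ² = 0.29² + 0.10² + 0.19² + 0.16² + 0.26² = 0.0841 + 0.0100 + 0.0361 + 0.0256 + 0.0676 = 0.2234
O = 0.1996 / √(0.2466 × 0.2234) = 0.1996 / 0.234714 = 0.85040

0.850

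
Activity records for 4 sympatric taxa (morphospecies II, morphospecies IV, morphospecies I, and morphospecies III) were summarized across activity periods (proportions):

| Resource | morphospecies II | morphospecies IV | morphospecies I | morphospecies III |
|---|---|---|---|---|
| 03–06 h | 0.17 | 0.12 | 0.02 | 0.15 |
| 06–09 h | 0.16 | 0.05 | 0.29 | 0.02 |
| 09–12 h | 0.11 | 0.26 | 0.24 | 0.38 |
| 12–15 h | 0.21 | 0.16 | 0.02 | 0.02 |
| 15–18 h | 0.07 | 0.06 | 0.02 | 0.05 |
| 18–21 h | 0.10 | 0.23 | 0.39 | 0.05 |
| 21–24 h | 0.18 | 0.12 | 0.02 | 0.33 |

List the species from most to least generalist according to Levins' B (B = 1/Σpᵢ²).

morphospecies II > morphospecies IV > morphospecies III > morphospecies I

Σp_IIᵢ² = 0.17² + 0.16² + 0.11² + 0.21² + 0.07² + 0.10² + 0.18² = 0.0289 + 0.0256 + 0.0121 + 0.0441 + 0.0049 + 0.0100 + 0.0324 = 0.1580
B_II = 1 / 0.1580 = 6.3291
Σp_IVᵢ² = 0.12² + 0.05² + 0.26² + 0.16² + 0.06² + 0.23² + 0.12² = 0.0144 + 0.0025 + 0.0676 + 0.0256 + 0.0036 + 0.0529 + 0.0144 = 0.1810
B_IV = 1 / 0.1810 = 5.5249
Σp_Iᵢ² = 0.02² + 0.29² + 0.24² + 0.02² + 0.02² + 0.39² + 0.02² = 0.0004 + 0.0841 + 0.0576 + 0.0004 + 0.0004 + 0.1521 + 0.0004 = 0.2954
B_I = 1 / 0.2954 = 3.3852
Σp_IIIᵢ² = 0.15² + 0.02² + 0.38² + 0.02² + 0.05² + 0.05² + 0.33² = 0.0225 + 0.0004 + 0.1444 + 0.0004 + 0.0025 + 0.0025 + 0.1089 = 0.2816
B_III = 1 / 0.2816 = 3.5511
Ranking by B (broadest → narrowest): morphospecies II (6.33) > morphospecies IV (5.52) > morphospecies III (3.55) > morphospecies I (3.39)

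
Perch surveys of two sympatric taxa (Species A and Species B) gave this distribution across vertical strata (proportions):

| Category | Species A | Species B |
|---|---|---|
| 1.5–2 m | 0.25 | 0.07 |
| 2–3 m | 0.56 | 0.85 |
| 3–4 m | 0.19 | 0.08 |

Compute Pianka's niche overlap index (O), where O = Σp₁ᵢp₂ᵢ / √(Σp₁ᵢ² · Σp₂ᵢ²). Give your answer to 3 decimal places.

0.925

Σ p₁ᵢp₂ᵢ = 0.0175 + 0.4760 + 0.0152 = 0.5087
Σp_1ᵢ² = 0.25² + 0.56² + 0.19² = 0.0625 + 0.3136 + 0.0361 = 0.4122
Σp_2ᵢ² = 0.07² + 0.85² + 0.08² = 0.0049 + 0.7225 + 0.0064 = 0.7338
O = 0.5087 / √(0.4122 × 0.7338) = 0.5087 / 0.549975 = 0.92495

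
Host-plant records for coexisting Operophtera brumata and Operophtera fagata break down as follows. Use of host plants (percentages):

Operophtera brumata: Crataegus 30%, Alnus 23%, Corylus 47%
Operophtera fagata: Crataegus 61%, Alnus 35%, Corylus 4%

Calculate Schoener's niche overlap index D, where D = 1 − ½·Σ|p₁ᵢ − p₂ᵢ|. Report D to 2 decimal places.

Convert percentages to proportions (divide by 100).
Σ|p₁ᵢ − p₂ᵢ| = 0.31 + 0.12 + 0.43 = 0.86
D = 1 − ½ × 0.86 = 1 − 0.430 = 0.5700

0.57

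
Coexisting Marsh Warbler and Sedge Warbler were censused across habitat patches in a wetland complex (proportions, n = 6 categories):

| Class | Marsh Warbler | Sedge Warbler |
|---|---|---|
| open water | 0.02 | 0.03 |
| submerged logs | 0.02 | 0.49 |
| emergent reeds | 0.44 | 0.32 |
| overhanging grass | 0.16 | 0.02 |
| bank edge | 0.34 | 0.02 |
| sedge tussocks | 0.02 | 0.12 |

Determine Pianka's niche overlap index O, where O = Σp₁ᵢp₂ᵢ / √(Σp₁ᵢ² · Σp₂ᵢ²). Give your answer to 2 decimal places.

Σ p₁ᵢp₂ᵢ = 0.0006 + 0.0098 + 0.1408 + 0.0032 + 0.0068 + 0.0024 = 0.1636
Σp_1ᵢ² = 0.02² + 0.02² + 0.44² + 0.16² + 0.34² + 0.02² = 0.0004 + 0.0004 + 0.1936 + 0.0256 + 0.1156 + 0.0004 = 0.3360
Σp_2ᵢ² = 0.03² + 0.49² + 0.32² + 0.02² + 0.02² + 0.12² = 0.0009 + 0.2401 + 0.1024 + 0.0004 + 0.0004 + 0.0144 = 0.3586
O = 0.1636 / √(0.3360 × 0.3586) = 0.1636 / 0.34712 = 0.4713

0.47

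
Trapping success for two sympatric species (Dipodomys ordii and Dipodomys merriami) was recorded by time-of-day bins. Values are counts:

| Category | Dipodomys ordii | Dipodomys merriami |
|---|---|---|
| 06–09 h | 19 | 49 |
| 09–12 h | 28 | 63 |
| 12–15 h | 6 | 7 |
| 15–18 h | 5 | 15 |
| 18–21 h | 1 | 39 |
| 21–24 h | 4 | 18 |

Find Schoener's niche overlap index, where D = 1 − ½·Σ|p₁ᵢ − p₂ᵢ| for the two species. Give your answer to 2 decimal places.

0.78

Proportions for Dipodomys ordii (n=63): 19/63=0.3016, 28/63=0.4444, 6/63=0.0952, 5/63=0.0794, 1/63=0.0159, 4/63=0.0635
Proportions for Dipodomys merriami (n=191): 49/191=0.2565, 63/191=0.3298, 7/191=0.0366, 15/191=0.0785, 39/191=0.2042, 18/191=0.0942
Σ|p₁ᵢ − p₂ᵢ| = 0.0451 + 0.1146 + 0.0586 + 0.0009 + 0.1883 + 0.0307 = 0.4382
D = 1 − ½ × 0.4382 = 1 − 0.21910 = 0.78090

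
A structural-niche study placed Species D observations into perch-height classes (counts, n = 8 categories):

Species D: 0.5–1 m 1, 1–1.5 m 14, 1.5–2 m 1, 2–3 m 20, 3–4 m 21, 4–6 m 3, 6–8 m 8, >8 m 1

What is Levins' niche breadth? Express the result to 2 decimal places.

Proportions for Species D (n=69): 1/69=0.0145, 14/69=0.2029, 1/69=0.0145, 20/69=0.2899, 21/69=0.3043, 3/69=0.0435, 8/69=0.1159, 1/69=0.0145
Σpᵢ² = 0.0145² + 0.2029² + 0.0145² + 0.2899² + 0.3043² + 0.0435² + 0.1159² + 0.0145² = 0.000210 + 0.041168 + 0.000210 + 0.084042 + 0.092598 + 0.001892 + 0.013433 + 0.000210 = 0.233763
B = 1 / 0.233763 = 4.2778

4.28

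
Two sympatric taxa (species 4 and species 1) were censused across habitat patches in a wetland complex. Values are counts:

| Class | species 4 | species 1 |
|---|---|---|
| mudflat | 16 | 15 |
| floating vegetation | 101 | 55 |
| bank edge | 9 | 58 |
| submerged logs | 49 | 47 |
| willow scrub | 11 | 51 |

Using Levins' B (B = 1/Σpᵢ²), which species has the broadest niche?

Proportions for species 4 (n=186): 16/186=0.0860, 101/186=0.5430, 9/186=0.0484, 49/186=0.2634, 11/186=0.0591
Proportions for species 1 (n=226): 15/226=0.0664, 55/226=0.2434, 58/226=0.2566, 47/226=0.2080, 51/226=0.2257
Σp_4ᵢ² = 0.0860² + 0.5430² + 0.0484² + 0.2634² + 0.0591² = 0.007396 + 0.294849 + 0.002343 + 0.069380 + 0.003493 = 0.377461
B_4 = 1 / 0.377461 = 2.6493
Σp_1ᵢ² = 0.0664² + 0.2434² + 0.2566² + 0.2080² + 0.2257² = 0.004409 + 0.059244 + 0.065844 + 0.043264 + 0.050940 = 0.223701
B_1 = 1 / 0.223701 = 4.4703
Highest B → broadest niche (most generalist): species 1 (B = 4.47).

species 1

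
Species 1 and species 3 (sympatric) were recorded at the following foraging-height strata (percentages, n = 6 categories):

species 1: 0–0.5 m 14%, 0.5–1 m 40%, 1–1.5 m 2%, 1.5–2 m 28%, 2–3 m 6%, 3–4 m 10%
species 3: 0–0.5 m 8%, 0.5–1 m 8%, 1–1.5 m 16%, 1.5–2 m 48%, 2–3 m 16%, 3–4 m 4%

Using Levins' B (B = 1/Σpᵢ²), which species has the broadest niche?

species 1

Convert percentages to proportions (divide by 100).
Σp_1ᵢ² = 0.14² + 0.40² + 0.02² + 0.28² + 0.06² + 0.10² = 0.0196 + 0.1600 + 0.0004 + 0.0784 + 0.0036 + 0.0100 = 0.2720
B_1 = 1 / 0.2720 = 3.6765
Σp_3ᵢ² = 0.08² + 0.08² + 0.16² + 0.48² + 0.16² + 0.04² = 0.0064 + 0.0064 + 0.0256 + 0.2304 + 0.0256 + 0.0016 = 0.2960
B_3 = 1 / 0.2960 = 3.3784
Highest B → broadest niche (most generalist): species 1 (B = 3.68).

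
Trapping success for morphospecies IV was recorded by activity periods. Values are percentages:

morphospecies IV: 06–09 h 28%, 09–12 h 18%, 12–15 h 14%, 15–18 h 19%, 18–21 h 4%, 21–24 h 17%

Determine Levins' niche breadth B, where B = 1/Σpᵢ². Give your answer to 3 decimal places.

Convert percentages to proportions (divide by 100).
Σpᵢ² = 0.28² + 0.18² + 0.14² + 0.19² + 0.04² + 0.17² = 0.0784 + 0.0324 + 0.0196 + 0.0361 + 0.0016 + 0.0289 = 0.1970
B = 1 / 0.1970 = 5.07614

5.076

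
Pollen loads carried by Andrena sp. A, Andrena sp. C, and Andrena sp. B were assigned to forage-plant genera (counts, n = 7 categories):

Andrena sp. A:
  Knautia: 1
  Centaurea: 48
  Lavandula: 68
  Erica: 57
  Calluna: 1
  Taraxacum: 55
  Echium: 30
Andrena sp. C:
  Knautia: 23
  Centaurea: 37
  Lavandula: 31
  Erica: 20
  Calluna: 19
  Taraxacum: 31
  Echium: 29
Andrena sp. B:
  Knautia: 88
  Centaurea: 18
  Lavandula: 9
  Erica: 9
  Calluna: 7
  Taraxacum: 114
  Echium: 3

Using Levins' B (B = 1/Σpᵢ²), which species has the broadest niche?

Andrena sp. C

Proportions for Andrena sp. A (n=260): 1/260=0.0038, 48/260=0.1846, 68/260=0.2615, 57/260=0.2192, 1/260=0.0038, 55/260=0.2115, 30/260=0.1154
Proportions for Andrena sp. C (n=190): 23/190=0.1211, 37/190=0.1947, 31/190=0.1632, 20/190=0.1053, 19/190=0.1000, 31/190=0.1632, 29/190=0.1526
Proportions for Andrena sp. B (n=248): 88/248=0.3548, 18/248=0.0726, 9/248=0.0363, 9/248=0.0363, 7/248=0.0282, 114/248=0.4597, 3/248=0.0121
Σp_Aᵢ² = 0.0038² + 0.1846² + 0.2615² + 0.2192² + 0.0038² + 0.2115² + 0.1154² = 0.000014 + 0.034077 + 0.068382 + 0.048049 + 0.000014 + 0.044732 + 0.013317 = 0.208585
B_A = 1 / 0.208585 = 4.7942
Σp_Cᵢ² = 0.1211² + 0.1947² + 0.1632² + 0.1053² + 0.1000² + 0.1632² + 0.1526² = 0.014665 + 0.037908 + 0.026634 + 0.011088 + 0.010000 + 0.026634 + 0.023287 = 0.150216
B_C = 1 / 0.150216 = 6.6571
Σp_Bᵢ² = 0.3548² + 0.0726² + 0.0363² + 0.0363² + 0.0282² + 0.4597² + 0.0121² = 0.125883 + 0.005271 + 0.001318 + 0.001318 + 0.000795 + 0.211324 + 0.000146 = 0.346055
B_B = 1 / 0.346055 = 2.8897
Highest B → broadest niche (most generalist): Andrena sp. C (B = 6.66).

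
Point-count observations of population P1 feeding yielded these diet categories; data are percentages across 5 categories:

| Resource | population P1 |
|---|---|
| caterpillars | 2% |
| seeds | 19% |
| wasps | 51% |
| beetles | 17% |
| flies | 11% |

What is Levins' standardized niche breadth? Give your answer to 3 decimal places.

0.491

Convert percentages to proportions (divide by 100).
Σpᵢ² = 0.02² + 0.19² + 0.51² + 0.17² + 0.11² = 0.0004 + 0.0361 + 0.2601 + 0.0289 + 0.0121 = 0.3376
B = 1 / 0.3376 = 2.96209
Bₛ = (B − 1)/(n − 1) = (2.96209 − 1)/(5 − 1) = 1.96209/4 = 0.49052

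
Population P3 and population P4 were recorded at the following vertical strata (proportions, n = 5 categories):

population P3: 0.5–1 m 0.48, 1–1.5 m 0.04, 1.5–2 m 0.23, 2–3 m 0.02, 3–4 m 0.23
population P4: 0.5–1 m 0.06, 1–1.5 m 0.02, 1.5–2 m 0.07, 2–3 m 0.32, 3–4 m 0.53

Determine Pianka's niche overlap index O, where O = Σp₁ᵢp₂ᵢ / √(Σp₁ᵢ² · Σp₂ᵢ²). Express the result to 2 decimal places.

Σ p₁ᵢp₂ᵢ = 0.0288 + 0.0008 + 0.0161 + 0.0064 + 0.1219 = 0.1740
Σp_1ᵢ² = 0.48² + 0.04² + 0.23² + 0.02² + 0.23² = 0.2304 + 0.0016 + 0.0529 + 0.0004 + 0.0529 = 0.3382
Σp_2ᵢ² = 0.06² + 0.02² + 0.07² + 0.32² + 0.53² = 0.0036 + 0.0004 + 0.0049 + 0.1024 + 0.2809 = 0.3922
O = 0.1740 / √(0.3382 × 0.3922) = 0.1740 / 0.36420 = 0.4778

0.48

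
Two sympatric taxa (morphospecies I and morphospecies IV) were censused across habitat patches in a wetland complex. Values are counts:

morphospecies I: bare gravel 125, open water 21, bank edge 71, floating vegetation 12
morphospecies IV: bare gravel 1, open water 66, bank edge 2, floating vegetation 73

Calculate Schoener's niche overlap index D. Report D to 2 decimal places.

0.17

Proportions for morphospecies I (n=229): 125/229=0.5459, 21/229=0.0917, 71/229=0.3100, 12/229=0.0524
Proportions for morphospecies IV (n=142): 1/142=0.0070, 66/142=0.4648, 2/142=0.0141, 73/142=0.5141
Σ|p₁ᵢ − p₂ᵢ| = 0.5389 + 0.3731 + 0.2959 + 0.4617 = 1.6696
D = 1 − ½ × 1.6696 = 1 − 0.83480 = 0.16520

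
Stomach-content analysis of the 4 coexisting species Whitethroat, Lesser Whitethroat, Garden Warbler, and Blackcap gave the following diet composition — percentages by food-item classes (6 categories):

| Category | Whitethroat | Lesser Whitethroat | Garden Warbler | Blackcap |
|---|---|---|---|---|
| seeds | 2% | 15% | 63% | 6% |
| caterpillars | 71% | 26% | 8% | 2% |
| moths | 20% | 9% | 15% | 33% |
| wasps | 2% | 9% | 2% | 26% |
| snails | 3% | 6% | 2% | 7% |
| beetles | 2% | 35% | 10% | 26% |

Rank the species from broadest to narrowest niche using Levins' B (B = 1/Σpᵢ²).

Lesser Whitethroat > Blackcap > Garden Warbler > Whitethroat

Convert percentages to proportions (divide by 100).
Σp_Whitᵢ² = 0.02² + 0.71² + 0.20² + 0.02² + 0.03² + 0.02² = 0.0004 + 0.5041 + 0.0400 + 0.0004 + 0.0009 + 0.0004 = 0.5462
B_Whit = 1 / 0.5462 = 1.8308
Σp_Lessᵢ² = 0.15² + 0.26² + 0.09² + 0.09² + 0.06² + 0.35² = 0.0225 + 0.0676 + 0.0081 + 0.0081 + 0.0036 + 0.1225 = 0.2324
B_Less = 1 / 0.2324 = 4.3029
Σp_Gardᵢ² = 0.63² + 0.08² + 0.15² + 0.02² + 0.02² + 0.10² = 0.3969 + 0.0064 + 0.0225 + 0.0004 + 0.0004 + 0.0100 = 0.4366
B_Gard = 1 / 0.4366 = 2.2904
Σp_Blacᵢ² = 0.06² + 0.02² + 0.33² + 0.26² + 0.07² + 0.26² = 0.0036 + 0.0004 + 0.1089 + 0.0676 + 0.0049 + 0.0676 = 0.2530
B_Blac = 1 / 0.2530 = 3.9526
Ranking by B (broadest → narrowest): Lesser Whitethroat (4.30) > Blackcap (3.95) > Garden Warbler (2.29) > Whitethroat (1.83)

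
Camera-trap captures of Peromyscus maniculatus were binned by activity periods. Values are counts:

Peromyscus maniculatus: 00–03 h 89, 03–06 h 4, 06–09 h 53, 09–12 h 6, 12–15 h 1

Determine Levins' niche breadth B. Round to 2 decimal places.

2.17

Proportions for Peromyscus maniculatus (n=153): 89/153=0.5817, 4/153=0.0261, 53/153=0.3464, 6/153=0.0392, 1/153=0.0065
Σpᵢ² = 0.5817² + 0.0261² + 0.3464² + 0.0392² + 0.0065² = 0.338375 + 0.000681 + 0.119993 + 0.001537 + 0.000042 = 0.460628
B = 1 / 0.460628 = 2.1709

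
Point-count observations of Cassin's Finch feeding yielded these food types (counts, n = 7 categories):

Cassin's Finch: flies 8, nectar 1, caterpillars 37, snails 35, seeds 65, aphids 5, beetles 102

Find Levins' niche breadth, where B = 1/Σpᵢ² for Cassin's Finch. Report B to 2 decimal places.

3.70

Proportions for Cassin's Finch (n=253): 8/253=0.0316, 1/253=0.0040, 37/253=0.1462, 35/253=0.1383, 65/253=0.2569, 5/253=0.0198, 102/253=0.4032
Σpᵢ² = 0.0316² + 0.0040² + 0.1462² + 0.1383² + 0.2569² + 0.0198² + 0.4032² = 0.000999 + 0.000016 + 0.021374 + 0.019127 + 0.065998 + 0.000392 + 0.162570 = 0.270476
B = 1 / 0.270476 = 3.6972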